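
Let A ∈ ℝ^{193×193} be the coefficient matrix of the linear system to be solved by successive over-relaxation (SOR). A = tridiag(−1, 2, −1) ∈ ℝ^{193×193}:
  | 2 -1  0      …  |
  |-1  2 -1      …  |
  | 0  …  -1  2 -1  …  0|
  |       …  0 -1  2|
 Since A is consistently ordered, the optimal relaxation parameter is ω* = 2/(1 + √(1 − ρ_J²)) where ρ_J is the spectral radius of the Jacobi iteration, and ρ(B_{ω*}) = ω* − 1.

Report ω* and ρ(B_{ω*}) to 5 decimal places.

With n=193, ρ(Jacobi) = cos(π/194) = 0.99987.
root = sin(π/194) = 0.016193  (since 1−cos² = sin²).
Young: ω* = 2/(1+√(1−ρ_J²)) = 2/(1+0.016193) = 2/1.016193 = 1.96813.
Hence ρ(B_{ω*}) = 1.96813 − 1 = 0.96813.

ω* = 1.96813, ρ_SOR = 0.96813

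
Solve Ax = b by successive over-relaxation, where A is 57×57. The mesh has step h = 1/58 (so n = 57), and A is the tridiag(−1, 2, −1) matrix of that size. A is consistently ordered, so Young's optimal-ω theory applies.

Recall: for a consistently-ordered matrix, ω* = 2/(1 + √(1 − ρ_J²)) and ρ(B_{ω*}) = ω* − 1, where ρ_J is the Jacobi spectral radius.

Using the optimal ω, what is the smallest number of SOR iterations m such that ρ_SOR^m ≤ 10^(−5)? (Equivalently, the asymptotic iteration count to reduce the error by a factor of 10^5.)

m = 107

With n=57, ρ(Jacobi) = cos(π/58) = 0.9985334.
1 − cos²(π/58) = sin²(π/58) ⇒ √(1−ρ_J²) = sin(π/58) = 0.0541389.
Then 2/(1+√(1−ρ_J²)) = 2/(1+0.0541389); ω* = 2/1.0541389 = 1.8972832.
ρ_SOR = ω* − 1 = 1.8972832 − 1 = 0.8972832.
ρ_SOR^m ≤ 10^(−5) ⇔ m ≥ 5·ln10/(−ln 0.8972832) = 11.5129/0.108384 = 106.223; m = ⌈106.223⌉ = 107.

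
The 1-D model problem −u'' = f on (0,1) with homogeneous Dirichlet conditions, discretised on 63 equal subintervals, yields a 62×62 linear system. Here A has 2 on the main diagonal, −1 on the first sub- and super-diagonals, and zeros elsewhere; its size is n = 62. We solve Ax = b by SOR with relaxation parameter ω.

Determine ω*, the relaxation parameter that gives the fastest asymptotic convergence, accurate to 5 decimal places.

ω* = 1.90504

With n=62, ρ(Jacobi) = cos(π/63) = 0.99876.
√(1−ρ_J²) = |sin(π/63)| = 0.049846
So ω* = 2/1.049846 = 1.90504 (Young).
ρ(B_{ω*}) = ω*−1 = 0.90504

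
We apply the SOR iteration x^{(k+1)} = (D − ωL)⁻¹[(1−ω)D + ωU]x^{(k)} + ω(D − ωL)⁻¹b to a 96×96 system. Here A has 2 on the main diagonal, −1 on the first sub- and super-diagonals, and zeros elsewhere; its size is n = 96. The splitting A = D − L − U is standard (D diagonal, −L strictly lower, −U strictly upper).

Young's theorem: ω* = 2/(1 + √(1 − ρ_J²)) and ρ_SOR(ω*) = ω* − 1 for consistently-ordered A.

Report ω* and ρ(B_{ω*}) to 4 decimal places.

n=96: λ(B_J) = 1 − λ(A)/2 = cos(kπ/97); k=1 gives ρ_J = 0.9995.
√(1−ρ_J²) = |sin(π/97)| = 0.03238
So ω* = 2/1.03238 = 1.9373 (Young).
and ρ(B_{ω*}) = 1.9373 − 1 = 0.9373.

ω* = 1.9373, ρ_SOR = 0.9373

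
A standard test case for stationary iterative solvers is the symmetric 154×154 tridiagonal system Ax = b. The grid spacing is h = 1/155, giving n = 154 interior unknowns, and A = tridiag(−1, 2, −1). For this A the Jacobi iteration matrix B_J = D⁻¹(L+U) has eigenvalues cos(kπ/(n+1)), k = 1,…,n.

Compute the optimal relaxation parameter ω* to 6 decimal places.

ω* = 1.960271

B_J for the 154×154 system has eigenvalues cos(kπ/155); ρ_J = cos(π/155) = 0.999795.
1 − cos²(π/155) = sin²(π/155) ⇒ √(1−ρ_J²) = sin(π/155) = 0.0202670.
ω* = 2 / (1 + 0.0202670) = 2 / 1.0202670 ≈ 1.960271.
ρ(B_{ω*}) = ω*−1 = 0.960271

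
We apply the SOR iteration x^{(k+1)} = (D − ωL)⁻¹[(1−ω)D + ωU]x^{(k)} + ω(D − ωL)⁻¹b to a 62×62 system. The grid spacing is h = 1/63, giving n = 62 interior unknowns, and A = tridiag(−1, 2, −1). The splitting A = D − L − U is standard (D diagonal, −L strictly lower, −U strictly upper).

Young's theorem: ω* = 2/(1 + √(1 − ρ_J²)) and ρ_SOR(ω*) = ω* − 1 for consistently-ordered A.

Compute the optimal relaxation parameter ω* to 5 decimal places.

ω* = 1.90504

n=62: λ(B_J) = 1 − λ(A)/2 = cos(kπ/63); k=1 gives ρ_J = 0.99876.
√(1−ρ_J²) = |sin(π/63)| = 0.049846
Young: ω* = 2/(1+√(1−ρ_J²)) = 2/(1+0.049846) = 2/1.049846 = 1.90504.
[ρ_SOR] ω* − 1 = 0.90504.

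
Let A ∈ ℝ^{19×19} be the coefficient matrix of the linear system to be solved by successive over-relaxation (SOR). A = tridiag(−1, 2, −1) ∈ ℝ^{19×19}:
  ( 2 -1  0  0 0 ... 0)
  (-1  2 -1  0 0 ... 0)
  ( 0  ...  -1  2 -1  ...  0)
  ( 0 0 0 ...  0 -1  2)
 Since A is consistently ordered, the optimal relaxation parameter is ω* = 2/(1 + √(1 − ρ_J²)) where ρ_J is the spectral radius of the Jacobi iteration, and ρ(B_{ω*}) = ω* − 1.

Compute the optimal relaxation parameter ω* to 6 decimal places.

ω* = 1.729454

spectrum of D⁻¹(L+U) = {cos(kπ/20) : 1≤k≤19}; ρ_J = cos(π/20) = 0.987688.
root = sin(π/20) = 0.1564345  (since 1−cos² = sin²).
ω* = 2/(1+0.1564345) = 1.729454
Hence ρ(B_{ω*}) = 1.729454 − 1 = 0.729454.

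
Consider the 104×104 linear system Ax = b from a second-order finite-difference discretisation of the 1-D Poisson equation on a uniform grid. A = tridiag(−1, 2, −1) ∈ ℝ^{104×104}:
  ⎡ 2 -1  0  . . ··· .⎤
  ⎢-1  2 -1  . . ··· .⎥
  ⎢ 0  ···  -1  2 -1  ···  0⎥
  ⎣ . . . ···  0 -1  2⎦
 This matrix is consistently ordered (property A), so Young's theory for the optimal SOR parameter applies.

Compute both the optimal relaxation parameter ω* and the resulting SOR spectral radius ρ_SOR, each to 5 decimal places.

½·tridiag(1,0,1) at n=104: λ_k = cos(kπ/105); max |λ| at k=1 ⇒ ρ_J = cos(π/105) ≈ 0.99955.
root = sin(π/105) = 0.029915  (since 1−cos² = sin²).
[ω*] 2 ÷ (1 + 0.029915) = 2 ÷ 1.029915 = 1.94191.
ρ(B_{ω*}) = ω*−1 = 0.94191

ω* = 1.94191, ρ_SOR = 0.94191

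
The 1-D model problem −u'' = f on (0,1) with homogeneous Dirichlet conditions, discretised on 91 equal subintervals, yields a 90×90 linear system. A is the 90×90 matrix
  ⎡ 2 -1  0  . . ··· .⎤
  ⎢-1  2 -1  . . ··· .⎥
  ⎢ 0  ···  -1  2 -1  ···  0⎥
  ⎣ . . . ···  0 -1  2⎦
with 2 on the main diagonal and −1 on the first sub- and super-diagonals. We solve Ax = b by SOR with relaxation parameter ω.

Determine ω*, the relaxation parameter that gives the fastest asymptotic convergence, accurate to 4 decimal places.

ρ_J = max_k |cos(kπ/91)| = cos(π/91) = 0.9994
root = sin(π/91) = 0.03452  (since 1−cos² = sin²).
Young: ω* = 2/(1+√(1−ρ_J²)) = 2/(1+0.03452) = 2/1.03452 = 1.9333.
ρ(B_{ω*}) = ω*−1 = 0.9333

ω* = 1.9333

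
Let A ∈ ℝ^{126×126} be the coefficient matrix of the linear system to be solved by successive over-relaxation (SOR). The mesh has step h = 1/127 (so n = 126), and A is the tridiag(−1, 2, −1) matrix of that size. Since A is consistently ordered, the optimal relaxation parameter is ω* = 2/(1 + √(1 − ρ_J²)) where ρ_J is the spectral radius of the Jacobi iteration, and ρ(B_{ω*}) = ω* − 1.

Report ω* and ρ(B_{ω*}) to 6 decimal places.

With n=126, ρ(Jacobi) = cos(π/127) = 0.999694.
√(1−ρ_J²) simplifies to sin(π/127) = 0.0247344.
Young: ω* = 2/(1+√(1−ρ_J²)) = 2/(1+0.0247344) = 2/1.0247344 = 1.951725.
[ρ_SOR] ω* − 1 = 0.951725.

ω* = 1.951725, ρ_SOR = 0.951725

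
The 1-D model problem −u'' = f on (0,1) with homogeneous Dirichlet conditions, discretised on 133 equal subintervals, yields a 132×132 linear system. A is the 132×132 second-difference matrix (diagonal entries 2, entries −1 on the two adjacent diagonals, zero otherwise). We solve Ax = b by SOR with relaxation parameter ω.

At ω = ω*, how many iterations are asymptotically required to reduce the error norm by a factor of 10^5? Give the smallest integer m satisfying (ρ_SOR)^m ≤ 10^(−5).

m = 244

spectrum of D⁻¹(L+U) = {cos(kπ/133) : 1≤k≤132}; ρ_J = cos(π/133) = 0.9997210.
root = sin(π/133) = 0.0236188  (since 1−cos² = sin²).
Young: ω* = 2/(1+√(1−ρ_J²)) = 2/(1+0.0236188) = 2/1.0236188 = 1.9538524.
ρ_SOR = ω* − 1 ≈ 0.9538524.
m ≥ 5·ln10 / (−ln 0.9538524) = 243.678; smallest integer m = 244.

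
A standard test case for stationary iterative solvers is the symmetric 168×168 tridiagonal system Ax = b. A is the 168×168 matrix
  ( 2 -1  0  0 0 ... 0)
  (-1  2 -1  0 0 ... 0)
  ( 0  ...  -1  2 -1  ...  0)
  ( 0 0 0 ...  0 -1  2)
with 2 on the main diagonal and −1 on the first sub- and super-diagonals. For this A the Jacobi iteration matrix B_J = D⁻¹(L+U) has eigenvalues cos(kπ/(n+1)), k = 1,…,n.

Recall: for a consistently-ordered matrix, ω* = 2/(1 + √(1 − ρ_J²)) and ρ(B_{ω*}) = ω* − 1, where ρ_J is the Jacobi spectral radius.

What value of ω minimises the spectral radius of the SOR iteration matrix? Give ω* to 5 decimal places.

[ρ_J] n=168: ρ(B_J) = cos(π/(n+1)) = cos(π/169) = 0.99983.
root = sin(π/169) = 0.018588  (since 1−cos² = sin²).
ω* = 2 / (1 + 0.018588) = 2 / 1.018588 ≈ 1.96350.
[ρ_SOR] ω* − 1 = 0.96350.

ω* = 1.96350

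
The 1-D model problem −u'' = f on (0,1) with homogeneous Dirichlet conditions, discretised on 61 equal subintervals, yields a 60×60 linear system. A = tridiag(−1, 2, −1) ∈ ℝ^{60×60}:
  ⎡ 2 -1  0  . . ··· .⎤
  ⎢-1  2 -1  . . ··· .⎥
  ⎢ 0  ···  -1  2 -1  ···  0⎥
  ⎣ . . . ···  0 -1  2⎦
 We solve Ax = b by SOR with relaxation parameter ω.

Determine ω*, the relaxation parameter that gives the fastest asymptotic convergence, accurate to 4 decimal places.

ω* = 1.9021

n=60: λ(B_J) = 1 − λ(A)/2 = cos(kπ/61); k=1 gives ρ_J = 0.9987.
1 − cos²(π/61) = sin²(π/61) ⇒ √(1−ρ_J²) = sin(π/61) = 0.05148.
ω* = 2/(1 + 0.05148) = 2/1.05148 = 1.9021.
Hence ρ(B_{ω*}) = 1.9021 − 1 = 0.9021.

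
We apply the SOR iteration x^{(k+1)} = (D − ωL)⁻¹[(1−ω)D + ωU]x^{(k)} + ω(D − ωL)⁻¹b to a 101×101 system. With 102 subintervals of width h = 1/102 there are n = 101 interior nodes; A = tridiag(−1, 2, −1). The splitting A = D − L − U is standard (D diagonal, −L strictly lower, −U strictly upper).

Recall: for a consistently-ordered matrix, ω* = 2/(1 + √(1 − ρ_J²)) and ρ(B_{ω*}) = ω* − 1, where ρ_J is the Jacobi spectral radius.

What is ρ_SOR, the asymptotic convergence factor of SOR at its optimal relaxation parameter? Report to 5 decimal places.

[ρ_J] n=101: ρ(B_J) = cos(π/(n+1)) = cos(π/102) = 0.99953.
1 − cos²(π/102) = sin²(π/102) ⇒ √(1−ρ_J²) = sin(π/102) = 0.030795.
[ω*] 2 ÷ (1 + 0.030795) = 2 ÷ 1.030795 = 1.94025.
ρ_SOR = ω* − 1 = 1.94025 − 1 = 0.94025.

ρ_SOR = 0.94025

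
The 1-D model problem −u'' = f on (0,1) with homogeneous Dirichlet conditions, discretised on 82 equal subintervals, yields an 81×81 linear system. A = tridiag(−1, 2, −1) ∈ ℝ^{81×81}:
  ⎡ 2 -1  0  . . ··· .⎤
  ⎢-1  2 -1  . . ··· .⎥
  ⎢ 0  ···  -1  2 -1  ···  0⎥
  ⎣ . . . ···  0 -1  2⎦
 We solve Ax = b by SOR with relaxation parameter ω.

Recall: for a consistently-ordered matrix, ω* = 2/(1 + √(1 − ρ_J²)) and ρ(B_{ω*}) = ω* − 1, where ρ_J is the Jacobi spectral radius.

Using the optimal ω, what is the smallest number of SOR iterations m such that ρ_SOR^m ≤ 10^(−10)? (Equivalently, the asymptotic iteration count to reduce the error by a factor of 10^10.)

m = 301

½·tridiag(1,0,1) at n=81: λ_k = cos(kπ/82); max |λ| at k=1 ⇒ ρ_J = cos(π/82) ≈ 0.9992662.
√(1 − cos²(π/82)) = sin(π/82) ≈ 0.0383027.
Young: ω* = 2/(1+√(1−ρ_J²)) = 2/(1+0.0383027) = 2/1.0383027 = 1.9262206.
and ρ(B_{ω*}) = 1.9262206 − 1 = 0.9262206.
For 10 digits: m = 10·ln10 / (−ln 0.9262206) = 23.0259/0.0766428 = 300.431; round up → m = 301.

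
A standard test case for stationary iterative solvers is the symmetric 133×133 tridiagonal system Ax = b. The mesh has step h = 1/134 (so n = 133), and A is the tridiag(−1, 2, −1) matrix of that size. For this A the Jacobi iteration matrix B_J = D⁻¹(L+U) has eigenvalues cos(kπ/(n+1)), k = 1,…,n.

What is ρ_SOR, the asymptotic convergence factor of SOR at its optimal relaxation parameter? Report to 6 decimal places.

n=133: λ(B_J) = 1 − λ(A)/2 = cos(kπ/134); k=1 gives ρ_J = 0.999725.
1 − cos²(π/134) = sin²(π/134) ⇒ √(1−ρ_J²) = sin(π/134) = 0.0234426.
Young: ω* = 2/(1+√(1−ρ_J²)) = 2/(1+0.0234426) = 2/1.0234426 = 1.954189.
and ρ(B_{ω*}) = 1.954189 − 1 = 0.954189.

ρ_SOR = 0.954189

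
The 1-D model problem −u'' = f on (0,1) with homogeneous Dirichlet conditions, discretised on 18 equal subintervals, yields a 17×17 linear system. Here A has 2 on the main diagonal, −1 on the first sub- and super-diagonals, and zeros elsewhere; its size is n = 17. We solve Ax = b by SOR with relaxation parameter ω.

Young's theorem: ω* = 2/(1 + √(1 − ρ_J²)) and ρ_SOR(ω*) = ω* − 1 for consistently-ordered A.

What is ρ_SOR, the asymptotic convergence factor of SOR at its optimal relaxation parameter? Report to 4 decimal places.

[ρ_J] n=17: ρ(B_J) = cos(π/(n+1)) = cos(π/18) = 0.9848.
√(1−ρ_J²) simplifies to sin(π/18) = 0.17365.
[ω*] 2 ÷ (1 + 0.17365) = 2 ÷ 1.17365 = 1.7041.
Hence ρ(B_{ω*}) = 1.7041 − 1 = 0.7041.

ρ_SOR = 0.7041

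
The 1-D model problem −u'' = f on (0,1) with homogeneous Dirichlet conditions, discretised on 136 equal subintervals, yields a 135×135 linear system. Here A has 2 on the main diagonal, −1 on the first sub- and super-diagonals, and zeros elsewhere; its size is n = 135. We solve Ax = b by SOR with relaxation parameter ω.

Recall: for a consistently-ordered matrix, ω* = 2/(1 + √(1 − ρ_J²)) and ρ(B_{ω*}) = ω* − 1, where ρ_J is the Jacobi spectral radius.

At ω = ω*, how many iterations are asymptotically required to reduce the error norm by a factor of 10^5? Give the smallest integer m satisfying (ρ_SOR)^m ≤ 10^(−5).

n=135: λ(B_J) = 1 − λ(A)/2 = cos(kπ/136); k=1 gives ρ_J = 0.9997332.
√(1 − cos²(π/136)) = sin(π/136) ≈ 0.0230979.
ω* = 2/(1+0.0230979) = 1.9548471
[ρ_SOR] ω* − 1 = 0.9548471.
5·ln10 = 11.5129; −ln(0.9548471) = 0.0462041; m = ⌈11.5129/0.0462041⌉ = ⌈249.175⌉ = 250.

m = 250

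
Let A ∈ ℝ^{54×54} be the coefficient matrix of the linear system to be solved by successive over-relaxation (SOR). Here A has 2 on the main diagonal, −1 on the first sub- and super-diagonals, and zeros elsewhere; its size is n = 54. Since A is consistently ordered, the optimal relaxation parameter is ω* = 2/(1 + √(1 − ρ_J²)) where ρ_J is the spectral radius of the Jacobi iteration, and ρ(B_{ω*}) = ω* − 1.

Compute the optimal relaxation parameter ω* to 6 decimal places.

n=54: λ(B_J) = 1 − λ(A)/2 = cos(kπ/55); k=1 gives ρ_J = 0.998369.
√(1 − cos²(π/55)) = sin(π/55) ≈ 0.0570888.
[ω*] 2 ÷ (1 + 0.0570888) = 2 ÷ 1.0570888 = 1.891989.
ρ_SOR = ω* − 1 ≈ 0.891989.

ω* = 1.891989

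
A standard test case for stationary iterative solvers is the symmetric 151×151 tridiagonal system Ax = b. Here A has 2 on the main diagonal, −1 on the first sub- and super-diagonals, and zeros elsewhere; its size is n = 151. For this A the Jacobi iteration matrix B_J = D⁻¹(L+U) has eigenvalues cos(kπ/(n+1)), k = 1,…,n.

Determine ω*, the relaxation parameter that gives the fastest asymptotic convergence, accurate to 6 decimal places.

½·tridiag(1,0,1) at n=151: λ_k = cos(kπ/152); max |λ| at k=1 ⇒ ρ_J = cos(π/152) ≈ 0.999786.
√(1−ρ_J²) simplifies to sin(π/152) = 0.0206669.
Then 2/(1+√(1−ρ_J²)) = 2/(1+0.0206669); ω* = 2/1.0206669 = 1.959503.
and ρ(B_{ω*}) = 1.959503 − 1 = 0.959503.

ω* = 1.959503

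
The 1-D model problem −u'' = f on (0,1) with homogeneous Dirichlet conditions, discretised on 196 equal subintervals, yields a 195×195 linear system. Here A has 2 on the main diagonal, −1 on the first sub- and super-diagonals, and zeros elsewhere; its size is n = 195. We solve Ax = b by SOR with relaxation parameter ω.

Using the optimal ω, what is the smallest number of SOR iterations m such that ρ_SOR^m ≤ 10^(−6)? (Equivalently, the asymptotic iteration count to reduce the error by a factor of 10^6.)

m = 431

With n=195, ρ(Jacobi) = cos(π/196) = 0.9998715.
√(1−ρ_J²) simplifies to sin(π/196) = 0.0160278.
[ω*] 2 ÷ (1 + 0.0160278) = 2 ÷ 1.0160278 = 1.9684501.
At ω = 1.9684501 every |λ(B_ω)| = ω−1, so ρ_SOR = 0.9684501.
m ≥ 6·ln10 / (−ln 0.9684501) = 430.949; smallest integer m = 431.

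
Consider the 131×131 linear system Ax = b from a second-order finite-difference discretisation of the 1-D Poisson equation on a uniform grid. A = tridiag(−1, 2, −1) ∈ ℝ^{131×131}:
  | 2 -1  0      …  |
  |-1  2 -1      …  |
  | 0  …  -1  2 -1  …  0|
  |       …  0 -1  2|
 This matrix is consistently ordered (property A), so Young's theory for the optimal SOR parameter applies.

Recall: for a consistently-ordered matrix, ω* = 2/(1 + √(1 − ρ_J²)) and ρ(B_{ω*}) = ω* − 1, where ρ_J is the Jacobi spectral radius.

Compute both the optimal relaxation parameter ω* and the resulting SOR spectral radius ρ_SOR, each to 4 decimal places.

ω* = 1.9535, ρ_SOR = 0.9535

ρ_J = max_k |cos(kπ/132)| = cos(π/132) = 0.9997
1 − cos²(π/132) = sin²(π/132) ⇒ √(1−ρ_J²) = sin(π/132) = 0.02380.
Then 2/(1+√(1−ρ_J²)) = 2/(1+0.02380); ω* = 2/1.02380 = 1.9535.
Hence ρ(B_{ω*}) = 1.9535 − 1 = 0.9535.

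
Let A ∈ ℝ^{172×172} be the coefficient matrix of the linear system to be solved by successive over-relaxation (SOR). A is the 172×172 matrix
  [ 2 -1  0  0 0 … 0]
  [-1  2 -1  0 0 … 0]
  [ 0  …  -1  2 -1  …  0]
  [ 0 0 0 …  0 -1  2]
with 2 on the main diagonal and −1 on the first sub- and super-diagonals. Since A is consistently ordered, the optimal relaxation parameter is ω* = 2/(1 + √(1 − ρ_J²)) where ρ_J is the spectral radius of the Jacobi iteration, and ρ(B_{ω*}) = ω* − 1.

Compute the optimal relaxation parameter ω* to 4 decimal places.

ω* = 1.9643

spectrum of D⁻¹(L+U) = {cos(kπ/173) : 1≤k≤172}; ρ_J = cos(π/173) = 0.9998.
√(1 − cos²(π/173)) = sin(π/173) ≈ 0.01816.
Young: ω* = 2/(1+√(1−ρ_J²)) = 2/(1+0.01816) = 2/1.01816 = 1.9643.
At ω = 1.9643 every |λ(B_ω)| = ω−1, so ρ_SOR = 0.9643.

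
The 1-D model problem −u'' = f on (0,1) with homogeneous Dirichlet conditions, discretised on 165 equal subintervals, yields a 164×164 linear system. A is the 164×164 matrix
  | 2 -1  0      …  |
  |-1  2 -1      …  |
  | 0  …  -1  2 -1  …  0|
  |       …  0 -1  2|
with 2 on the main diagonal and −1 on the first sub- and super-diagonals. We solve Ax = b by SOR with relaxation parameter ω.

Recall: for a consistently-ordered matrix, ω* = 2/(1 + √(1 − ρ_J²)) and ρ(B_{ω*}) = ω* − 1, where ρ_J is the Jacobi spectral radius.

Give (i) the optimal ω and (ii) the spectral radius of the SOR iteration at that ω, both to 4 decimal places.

ω* = 1.9626, ρ_SOR = 0.9626

spectrum of D⁻¹(L+U) = {cos(kπ/165) : 1≤k≤164}; ρ_J = cos(π/165) = 0.9998.
√(1−ρ_J²) simplifies to sin(π/165) = 0.01904.
[ω*] 2 ÷ (1 + 0.01904) = 2 ÷ 1.01904 = 1.9626.
ρ_SOR = ω* − 1 = 1.9626 − 1 = 0.9626.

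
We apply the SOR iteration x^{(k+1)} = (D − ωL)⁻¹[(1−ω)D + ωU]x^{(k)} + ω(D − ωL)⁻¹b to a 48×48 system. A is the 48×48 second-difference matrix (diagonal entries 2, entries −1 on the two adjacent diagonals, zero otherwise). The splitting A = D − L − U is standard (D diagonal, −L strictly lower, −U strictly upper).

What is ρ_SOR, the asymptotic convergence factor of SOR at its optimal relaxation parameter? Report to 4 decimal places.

B_J for the 48×48 system has eigenvalues cos(kπ/49); ρ_J = cos(π/49) = 0.9979.
√(1−ρ_J²) simplifies to sin(π/49) = 0.06407.
ω* = 2/(1+0.06407) = 1.8796
ρ_SOR = ω* − 1 = 1.8796 − 1 = 0.8796.

ρ_SOR = 0.8796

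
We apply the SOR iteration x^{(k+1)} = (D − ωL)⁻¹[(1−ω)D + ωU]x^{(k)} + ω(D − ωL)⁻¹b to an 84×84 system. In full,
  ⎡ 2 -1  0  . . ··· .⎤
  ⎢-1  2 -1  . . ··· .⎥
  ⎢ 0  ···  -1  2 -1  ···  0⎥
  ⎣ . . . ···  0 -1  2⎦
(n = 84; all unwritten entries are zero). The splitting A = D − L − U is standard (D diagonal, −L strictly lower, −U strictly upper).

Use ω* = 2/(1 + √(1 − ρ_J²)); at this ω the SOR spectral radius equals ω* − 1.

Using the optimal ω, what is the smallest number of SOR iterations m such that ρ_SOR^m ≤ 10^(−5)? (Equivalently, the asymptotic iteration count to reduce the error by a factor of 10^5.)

m = 156

With n=84, ρ(Jacobi) = cos(π/85) = 0.9993171.
√(1 − cos²(π/85)) = sin(π/85) ≈ 0.0369515.
Then 2/(1+√(1−ρ_J²)) = 2/(1+0.0369515); ω* = 2/1.0369515 = 1.9287305.
At ω = 1.9287305 every |λ(B_ω)| = ω−1, so ρ_SOR = 0.9287305.
5·ln10 = 11.5129; −ln(0.9287305) = 0.0739367; m = ⌈11.5129/0.0739367⌉ = ⌈155.713⌉ = 156.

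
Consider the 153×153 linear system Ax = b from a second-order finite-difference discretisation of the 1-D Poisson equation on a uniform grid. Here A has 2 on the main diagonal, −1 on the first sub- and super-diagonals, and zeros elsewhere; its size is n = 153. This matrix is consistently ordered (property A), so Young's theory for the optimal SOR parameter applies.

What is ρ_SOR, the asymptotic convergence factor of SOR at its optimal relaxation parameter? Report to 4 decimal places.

n=153: λ(B_J) = 1 − λ(A)/2 = cos(kπ/154); k=1 gives ρ_J = 0.9998.
√(1 − cos²(π/154)) = sin(π/154) ≈ 0.02040.
Young: ω* = 2/(1+√(1−ρ_J²)) = 2/(1+0.02040) = 2/1.02040 = 1.9600.
ρ(B_{ω*}) = ω*−1 = 0.9600

ρ_SOR = 0.9600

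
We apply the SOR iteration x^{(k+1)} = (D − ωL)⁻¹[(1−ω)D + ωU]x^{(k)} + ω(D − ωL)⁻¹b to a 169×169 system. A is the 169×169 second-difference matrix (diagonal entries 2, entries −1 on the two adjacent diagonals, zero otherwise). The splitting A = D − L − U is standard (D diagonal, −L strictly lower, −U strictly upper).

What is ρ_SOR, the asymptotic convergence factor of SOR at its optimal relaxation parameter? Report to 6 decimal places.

spectrum of D⁻¹(L+U) = {cos(kπ/170) : 1≤k≤169}; ρ_J = cos(π/170) = 0.999829.
√(1−ρ_J²) simplifies to sin(π/170) = 0.0184789.
So ω* = 2/1.0184789 = 1.963713 (Young).
ρ_SOR = ω* − 1 = 1.963713 − 1 = 0.963713.

ρ_SOR = 0.963713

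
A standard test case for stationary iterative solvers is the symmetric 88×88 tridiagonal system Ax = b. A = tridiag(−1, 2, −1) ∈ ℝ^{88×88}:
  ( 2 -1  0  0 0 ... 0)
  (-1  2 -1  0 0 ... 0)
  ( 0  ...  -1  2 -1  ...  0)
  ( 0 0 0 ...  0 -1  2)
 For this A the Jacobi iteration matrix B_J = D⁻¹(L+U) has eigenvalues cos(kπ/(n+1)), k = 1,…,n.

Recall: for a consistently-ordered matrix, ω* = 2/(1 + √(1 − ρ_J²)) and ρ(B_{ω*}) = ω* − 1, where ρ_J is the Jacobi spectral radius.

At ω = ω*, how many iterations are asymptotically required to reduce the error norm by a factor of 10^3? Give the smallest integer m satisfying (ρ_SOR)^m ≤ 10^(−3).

m = 98

With n=88, ρ(Jacobi) = cos(π/89) = 0.9993771.
√(1−ρ_J²) = |sin(π/89)| = 0.0352915
ω* = 2 / (1 + 0.0352915) = 2 / 1.0352915 ≈ 1.9318231.
ρ(B_{ω*}) = ω*−1 = 0.9318231
3·ln10 = 6.90776; −ln(0.9318231) = 0.0706123; m = ⌈6.90776/0.0706123⌉ = ⌈97.827⌉ = 98.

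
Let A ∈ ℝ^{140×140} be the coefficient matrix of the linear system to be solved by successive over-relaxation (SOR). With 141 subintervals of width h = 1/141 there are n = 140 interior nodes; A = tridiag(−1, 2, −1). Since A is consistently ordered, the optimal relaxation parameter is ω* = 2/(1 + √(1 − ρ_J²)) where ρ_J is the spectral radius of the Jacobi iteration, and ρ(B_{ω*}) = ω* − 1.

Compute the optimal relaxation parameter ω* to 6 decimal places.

ω* = 1.956413

ρ_J = max_k |cos(kπ/141)| = cos(π/141) = 0.999752
√(1−ρ_J²) simplifies to sin(π/141) = 0.0222790.
ω* = 2 / (1 + 0.0222790) = 2 / 1.0222790 ≈ 1.956413.
ρ_SOR = ω* − 1 ≈ 0.956413.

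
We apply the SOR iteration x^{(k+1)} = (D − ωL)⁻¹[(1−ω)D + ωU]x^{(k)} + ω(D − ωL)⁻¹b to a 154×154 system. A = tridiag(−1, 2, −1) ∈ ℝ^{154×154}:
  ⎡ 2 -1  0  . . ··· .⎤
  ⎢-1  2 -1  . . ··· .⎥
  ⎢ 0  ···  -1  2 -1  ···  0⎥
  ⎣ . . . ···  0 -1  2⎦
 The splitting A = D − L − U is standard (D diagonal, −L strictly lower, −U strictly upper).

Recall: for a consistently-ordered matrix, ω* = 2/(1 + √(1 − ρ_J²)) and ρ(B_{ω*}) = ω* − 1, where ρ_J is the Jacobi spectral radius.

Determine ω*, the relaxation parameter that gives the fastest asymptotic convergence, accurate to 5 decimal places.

n=154: λ(B_J) = 1 − λ(A)/2 = cos(kπ/155); k=1 gives ρ_J = 0.99979.
√(1−ρ_J²) simplifies to sin(π/155) = 0.020267.
ω* = 2/(1 + 0.020267) = 2/1.020267 = 1.96027.
ρ(B_{ω*}) = ω*−1 = 0.96027

ω* = 1.96027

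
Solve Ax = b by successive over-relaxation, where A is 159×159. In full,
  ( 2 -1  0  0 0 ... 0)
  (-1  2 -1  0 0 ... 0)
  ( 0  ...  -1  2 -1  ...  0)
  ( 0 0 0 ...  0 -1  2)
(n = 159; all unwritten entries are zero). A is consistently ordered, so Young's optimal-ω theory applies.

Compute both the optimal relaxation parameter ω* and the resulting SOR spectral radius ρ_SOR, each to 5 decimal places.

ω* = 1.96149, ρ_SOR = 0.96149

With n=159, ρ(Jacobi) = cos(π/160) = 0.99981.
√(1−ρ_J²) = |sin(π/160)| = 0.019634
Then 2/(1+√(1−ρ_J²)) = 2/(1+0.019634); ω* = 2/1.019634 = 1.96149.
and ρ(B_{ω*}) = 1.96149 − 1 = 0.96149.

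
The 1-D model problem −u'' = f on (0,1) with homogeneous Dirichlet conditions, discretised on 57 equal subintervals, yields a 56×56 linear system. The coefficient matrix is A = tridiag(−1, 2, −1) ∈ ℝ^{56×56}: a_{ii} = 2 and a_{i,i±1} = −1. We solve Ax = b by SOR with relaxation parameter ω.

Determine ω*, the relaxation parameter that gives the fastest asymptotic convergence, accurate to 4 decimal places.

ω* = 1.8956

ρ_J = max_k |cos(kπ/57)| = cos(π/57) = 0.9985
1 − cos²(π/57) = sin²(π/57) ⇒ √(1−ρ_J²) = sin(π/57) = 0.05509.
ω* = 2 / (1 + 0.05509) = 2 / 1.05509 ≈ 1.8956.
ρ_SOR = ω* − 1 ≈ 0.8956.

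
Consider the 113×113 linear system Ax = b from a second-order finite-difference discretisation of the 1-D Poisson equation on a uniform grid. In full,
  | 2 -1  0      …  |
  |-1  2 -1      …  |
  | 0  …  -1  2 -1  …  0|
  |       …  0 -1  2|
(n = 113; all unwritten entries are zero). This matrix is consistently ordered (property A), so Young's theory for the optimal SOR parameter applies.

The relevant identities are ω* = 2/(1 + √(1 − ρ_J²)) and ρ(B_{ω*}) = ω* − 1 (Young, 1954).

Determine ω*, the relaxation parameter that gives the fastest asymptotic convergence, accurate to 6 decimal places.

ω* = 1.946369

[ρ_J] n=113: ρ(B_J) = cos(π/(n+1)) = cos(π/114) = 0.999620.
root = sin(π/114) = 0.0275543  (since 1−cos² = sin²).
ω* = 2/(1+0.0275543) = 1.946369
ρ_SOR = ω* − 1 ≈ 0.946369.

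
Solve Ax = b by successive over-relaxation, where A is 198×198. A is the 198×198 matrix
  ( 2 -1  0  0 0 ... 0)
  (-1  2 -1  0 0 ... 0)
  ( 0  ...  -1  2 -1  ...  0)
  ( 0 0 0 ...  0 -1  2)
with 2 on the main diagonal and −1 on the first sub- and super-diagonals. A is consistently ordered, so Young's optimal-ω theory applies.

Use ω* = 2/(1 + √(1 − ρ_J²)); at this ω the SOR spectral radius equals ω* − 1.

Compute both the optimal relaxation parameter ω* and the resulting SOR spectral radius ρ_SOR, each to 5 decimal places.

ω* = 1.96892, ρ_SOR = 0.96892

B_J for the 198×198 system has eigenvalues cos(kπ/199); ρ_J = cos(π/199) = 0.99988.
1 − cos²(π/199) = sin²(π/199) ⇒ √(1−ρ_J²) = sin(π/199) = 0.015786.
Young: ω* = 2/(1+√(1−ρ_J²)) = 2/(1+0.015786) = 2/1.015786 = 1.96892.
Hence ρ(B_{ω*}) = 1.96892 − 1 = 0.96892.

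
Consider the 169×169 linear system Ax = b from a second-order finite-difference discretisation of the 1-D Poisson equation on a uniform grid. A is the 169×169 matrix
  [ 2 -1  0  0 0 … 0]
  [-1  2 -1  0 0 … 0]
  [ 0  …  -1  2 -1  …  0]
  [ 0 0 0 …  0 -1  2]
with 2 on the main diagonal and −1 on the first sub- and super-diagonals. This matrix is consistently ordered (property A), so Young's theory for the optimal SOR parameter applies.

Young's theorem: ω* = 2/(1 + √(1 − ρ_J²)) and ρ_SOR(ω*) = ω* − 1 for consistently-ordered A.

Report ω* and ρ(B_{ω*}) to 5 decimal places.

[ρ_J] n=169: ρ(B_J) = cos(π/(n+1)) = cos(π/170) = 0.99983.
√(1−ρ_J²) = |sin(π/170)| = 0.018479
Then 2/(1+√(1−ρ_J²)) = 2/(1+0.018479); ω* = 2/1.018479 = 1.96371.
Hence ρ(B_{ω*}) = 1.96371 − 1 = 0.96371.

ω* = 1.96371, ρ_SOR = 0.96371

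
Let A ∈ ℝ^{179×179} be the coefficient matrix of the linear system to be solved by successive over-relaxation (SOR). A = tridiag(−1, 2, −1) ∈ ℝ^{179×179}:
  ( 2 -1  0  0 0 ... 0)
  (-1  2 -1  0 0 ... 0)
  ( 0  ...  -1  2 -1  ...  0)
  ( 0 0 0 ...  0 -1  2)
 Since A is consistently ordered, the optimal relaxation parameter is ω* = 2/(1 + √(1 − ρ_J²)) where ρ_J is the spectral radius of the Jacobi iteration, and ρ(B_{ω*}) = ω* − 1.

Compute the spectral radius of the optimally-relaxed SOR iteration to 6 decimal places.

ρ_SOR = 0.965694

[ρ_J] n=179: ρ(B_J) = cos(π/(n+1)) = cos(π/180) = 0.999848.
√(1 − cos²(π/180)) = sin(π/180) ≈ 0.0174524.
ω* = 2/(1+0.0174524) = 1.965694
ρ(B_{ω*}) = ω*−1 = 0.965694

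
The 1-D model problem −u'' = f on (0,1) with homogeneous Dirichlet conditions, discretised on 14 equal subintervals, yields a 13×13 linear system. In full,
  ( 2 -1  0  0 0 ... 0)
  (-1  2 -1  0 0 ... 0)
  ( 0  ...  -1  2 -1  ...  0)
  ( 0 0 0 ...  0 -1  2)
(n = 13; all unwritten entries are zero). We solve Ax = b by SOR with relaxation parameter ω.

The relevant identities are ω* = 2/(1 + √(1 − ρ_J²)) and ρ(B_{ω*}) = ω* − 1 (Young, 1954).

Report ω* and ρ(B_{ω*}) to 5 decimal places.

ω* = 1.63596, ρ_SOR = 0.63596

B_J for the 13×13 system has eigenvalues cos(kπ/14); ρ_J = cos(π/14) = 0.97493.
root = sin(π/14) = 0.222521  (since 1−cos² = sin²).
[ω*] 2 ÷ (1 + 0.222521) = 2 ÷ 1.222521 = 1.63596.
[ρ_SOR] ω* − 1 = 0.63596.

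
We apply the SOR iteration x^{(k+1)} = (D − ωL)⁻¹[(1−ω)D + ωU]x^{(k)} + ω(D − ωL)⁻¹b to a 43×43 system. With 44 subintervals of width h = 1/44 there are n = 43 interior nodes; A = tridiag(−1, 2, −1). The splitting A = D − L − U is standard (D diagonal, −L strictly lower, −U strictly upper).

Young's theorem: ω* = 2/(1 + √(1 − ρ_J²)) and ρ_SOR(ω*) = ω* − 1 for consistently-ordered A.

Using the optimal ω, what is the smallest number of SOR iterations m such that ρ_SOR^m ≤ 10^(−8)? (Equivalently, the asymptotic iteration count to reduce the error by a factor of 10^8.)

[ρ_J] n=43: ρ(B_J) = cos(π/(n+1)) = cos(π/44) = 0.9974521.
1 − cos²(π/44) = sin²(π/44) ⇒ √(1−ρ_J²) = sin(π/44) = 0.0713392.
Then 2/(1+√(1−ρ_J²)) = 2/(1+0.0713392); ω* = 2/1.0713392 = 1.8668224.
[ρ_SOR] ω* − 1 = 0.8668224.
ρ_SOR^m ≤ 10^(−8) ⇔ m ≥ 8·ln10/(−ln 0.8668224) = 18.4207/0.142921 = 128.887; m = ⌈128.887⌉ = 129.

m = 129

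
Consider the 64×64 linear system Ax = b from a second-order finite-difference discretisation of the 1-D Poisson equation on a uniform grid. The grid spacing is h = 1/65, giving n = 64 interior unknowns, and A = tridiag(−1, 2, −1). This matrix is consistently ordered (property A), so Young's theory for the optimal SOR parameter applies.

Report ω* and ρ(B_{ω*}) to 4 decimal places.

ω* = 1.9078, ρ_SOR = 0.9078

spectrum of D⁻¹(L+U) = {cos(kπ/65) : 1≤k≤64}; ρ_J = cos(π/65) = 0.9988.
√(1−ρ_J²) simplifies to sin(π/65) = 0.04831.
ω* = 2/(1+0.04831) = 1.9078
and ρ(B_{ω*}) = 1.9078 − 1 = 0.9078.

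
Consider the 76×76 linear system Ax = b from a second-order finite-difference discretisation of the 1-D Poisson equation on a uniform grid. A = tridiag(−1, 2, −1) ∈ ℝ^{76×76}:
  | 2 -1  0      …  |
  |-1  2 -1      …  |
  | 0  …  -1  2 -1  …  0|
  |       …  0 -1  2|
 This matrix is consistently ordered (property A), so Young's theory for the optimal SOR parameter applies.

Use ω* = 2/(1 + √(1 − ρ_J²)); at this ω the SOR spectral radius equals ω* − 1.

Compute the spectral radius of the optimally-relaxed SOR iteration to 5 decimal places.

spectrum of D⁻¹(L+U) = {cos(kπ/77) : 1≤k≤76}; ρ_J = cos(π/77) = 0.99917.
root = sin(π/77) = 0.040789  (since 1−cos² = sin²).
ω* = 2/(1 + 0.040789) = 2/1.040789 = 1.92162.
ρ(B_{ω*}) = ω*−1 = 0.92162

ρ_SOR = 0.92162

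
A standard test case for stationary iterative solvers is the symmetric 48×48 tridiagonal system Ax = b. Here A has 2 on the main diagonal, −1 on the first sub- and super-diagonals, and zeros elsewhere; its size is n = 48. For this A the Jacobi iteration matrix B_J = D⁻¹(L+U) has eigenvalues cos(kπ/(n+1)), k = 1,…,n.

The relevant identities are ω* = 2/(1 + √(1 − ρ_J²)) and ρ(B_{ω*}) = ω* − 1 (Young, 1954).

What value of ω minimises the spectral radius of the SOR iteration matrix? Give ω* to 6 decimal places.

[ρ_J] n=48: ρ(B_J) = cos(π/(n+1)) = cos(π/49) = 0.997945.
√(1−ρ_J²) simplifies to sin(π/49) = 0.0640702.
[ω*] 2 ÷ (1 + 0.0640702) = 2 ÷ 1.0640702 = 1.879575.
and ρ(B_{ω*}) = 1.879575 − 1 = 0.879575.

ω* = 1.879575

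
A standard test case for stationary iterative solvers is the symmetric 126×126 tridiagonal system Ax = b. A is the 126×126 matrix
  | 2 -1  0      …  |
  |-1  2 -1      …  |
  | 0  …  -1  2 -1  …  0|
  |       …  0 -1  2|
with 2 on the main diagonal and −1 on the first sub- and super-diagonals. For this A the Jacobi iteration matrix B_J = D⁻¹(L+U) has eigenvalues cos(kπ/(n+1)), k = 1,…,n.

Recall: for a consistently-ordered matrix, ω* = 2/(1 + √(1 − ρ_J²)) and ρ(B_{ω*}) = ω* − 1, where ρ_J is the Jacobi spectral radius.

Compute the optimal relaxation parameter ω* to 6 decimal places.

ω* = 1.951725

B_J for the 126×126 system has eigenvalues cos(kπ/127); ρ_J = cos(π/127) = 0.999694.
√(1 − cos²(π/127)) = sin(π/127) ≈ 0.0247344.
[ω*] 2 ÷ (1 + 0.0247344) = 2 ÷ 1.0247344 = 1.951725.
ρ_SOR = ω* − 1 ≈ 0.951725.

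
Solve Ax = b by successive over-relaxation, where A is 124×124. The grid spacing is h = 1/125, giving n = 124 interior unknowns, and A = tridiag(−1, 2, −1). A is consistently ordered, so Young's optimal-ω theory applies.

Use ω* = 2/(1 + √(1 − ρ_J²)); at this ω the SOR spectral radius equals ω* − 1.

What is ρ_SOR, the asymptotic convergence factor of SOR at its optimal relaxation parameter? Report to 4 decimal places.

n=124: λ(B_J) = 1 − λ(A)/2 = cos(kπ/125); k=1 gives ρ_J = 0.9997.
√(1−ρ_J²) = |sin(π/125)| = 0.02513
ω* = 2 / (1 + 0.02513) = 2 / 1.02513 ≈ 1.9510.
ρ_SOR = ω* − 1 ≈ 0.9510.

ρ_SOR = 0.9510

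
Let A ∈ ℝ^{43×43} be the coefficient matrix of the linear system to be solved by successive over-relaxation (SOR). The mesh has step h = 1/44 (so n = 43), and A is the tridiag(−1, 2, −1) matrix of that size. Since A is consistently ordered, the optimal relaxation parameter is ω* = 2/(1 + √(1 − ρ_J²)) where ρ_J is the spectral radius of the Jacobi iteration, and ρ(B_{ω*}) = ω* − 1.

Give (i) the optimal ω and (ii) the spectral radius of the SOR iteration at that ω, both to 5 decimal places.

½·tridiag(1,0,1) at n=43: λ_k = cos(kπ/44); max |λ| at k=1 ⇒ ρ_J = cos(π/44) ≈ 0.99745.
1 − cos²(π/44) = sin²(π/44) ⇒ √(1−ρ_J²) = sin(π/44) = 0.071339.
Then 2/(1+√(1−ρ_J²)) = 2/(1+0.071339); ω* = 2/1.071339 = 1.86682.
ρ(B_{ω*}) = ω*−1 = 0.86682

ω* = 1.86682, ρ_SOR = 0.86682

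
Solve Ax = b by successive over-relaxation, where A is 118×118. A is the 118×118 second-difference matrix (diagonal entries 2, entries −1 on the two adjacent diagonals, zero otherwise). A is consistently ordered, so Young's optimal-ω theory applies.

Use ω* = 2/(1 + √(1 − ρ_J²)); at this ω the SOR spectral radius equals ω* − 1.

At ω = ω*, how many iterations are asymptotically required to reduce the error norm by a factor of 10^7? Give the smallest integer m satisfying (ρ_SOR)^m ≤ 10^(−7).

m = 306

B_J for the 118×118 system has eigenvalues cos(kπ/119); ρ_J = cos(π/119) = 0.9996515.
√(1−ρ_J²) = |sin(π/119)| = 0.0263969
So ω* = 2/1.0263969 = 1.9485640 (Young).
ρ_SOR = ω* − 1 ≈ 0.9485640.
Need (0.9485640)^m ≤ 10^(−7): m ≥ 7·ln10/|ln 0.9485640| = 16.1181/0.052806 = 305.232 ⇒ m = 306.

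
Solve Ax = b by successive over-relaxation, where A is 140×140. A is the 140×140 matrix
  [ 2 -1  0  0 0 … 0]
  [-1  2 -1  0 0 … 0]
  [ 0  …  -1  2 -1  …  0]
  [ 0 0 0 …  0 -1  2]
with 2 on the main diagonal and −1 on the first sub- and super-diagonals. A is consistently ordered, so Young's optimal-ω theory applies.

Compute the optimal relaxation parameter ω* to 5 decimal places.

ω* = 1.95641

B_J for the 140×140 system has eigenvalues cos(kπ/141); ρ_J = cos(π/141) = 0.99975.
√(1 − cos²(π/141)) = sin(π/141) ≈ 0.022279.
ω* = 2/(1 + 0.022279) = 2/1.022279 = 1.95641.
ρ(B_{ω*}) = ω*−1 = 0.95641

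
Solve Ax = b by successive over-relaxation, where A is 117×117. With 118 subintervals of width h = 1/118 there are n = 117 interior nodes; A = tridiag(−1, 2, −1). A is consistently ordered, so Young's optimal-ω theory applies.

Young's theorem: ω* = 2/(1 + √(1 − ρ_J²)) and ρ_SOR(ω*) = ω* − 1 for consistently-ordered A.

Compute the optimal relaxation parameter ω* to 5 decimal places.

½·tridiag(1,0,1) at n=117: λ_k = cos(kπ/118); max |λ| at k=1 ⇒ ρ_J = cos(π/118) ≈ 0.99965.
1 − cos²(π/118) = sin²(π/118) ⇒ √(1−ρ_J²) = sin(π/118) = 0.026621.
[ω*] 2 ÷ (1 + 0.026621) = 2 ÷ 1.026621 = 1.94814.
ρ_SOR = ω* − 1 ≈ 0.94814.

ω* = 1.94814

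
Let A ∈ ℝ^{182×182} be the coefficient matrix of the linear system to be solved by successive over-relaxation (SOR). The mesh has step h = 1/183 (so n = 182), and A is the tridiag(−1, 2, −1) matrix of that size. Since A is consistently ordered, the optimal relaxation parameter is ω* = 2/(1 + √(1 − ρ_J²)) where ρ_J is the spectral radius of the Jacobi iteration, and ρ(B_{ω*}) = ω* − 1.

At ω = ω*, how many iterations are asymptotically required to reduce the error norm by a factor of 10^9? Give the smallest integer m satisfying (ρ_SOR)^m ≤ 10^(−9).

spectrum of D⁻¹(L+U) = {cos(kπ/183) : 1≤k≤182}; ρ_J = cos(π/183) = 0.9998526.
root = sin(π/183) = 0.0171663  (since 1−cos² = sin²).
Young: ω* = 2/(1+√(1−ρ_J²)) = 2/(1+0.0171663) = 2/1.0171663 = 1.9662468.
and ρ(B_{ω*}) = 1.9662468 − 1 = 0.9662468.
For 9 digits: m = 9·ln10 / (−ln 0.9662468) = 20.7233/0.034336 = 603.544; round up → m = 604.

m = 604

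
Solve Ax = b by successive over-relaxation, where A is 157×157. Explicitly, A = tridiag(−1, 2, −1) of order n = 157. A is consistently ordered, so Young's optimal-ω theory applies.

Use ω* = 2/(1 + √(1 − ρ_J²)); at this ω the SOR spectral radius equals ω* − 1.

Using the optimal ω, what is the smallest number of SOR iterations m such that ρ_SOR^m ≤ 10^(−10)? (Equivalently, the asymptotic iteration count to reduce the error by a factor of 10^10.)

spectrum of D⁻¹(L+U) = {cos(kπ/158) : 1≤k≤157}; ρ_J = cos(π/158) = 0.9998023.
√(1 − cos²(π/158)) = sin(π/158) ≈ 0.0198822.
Young: ω* = 2/(1+√(1−ρ_J²)) = 2/(1+0.0198822) = 2/1.0198822 = 1.9610108.
At ω = 1.9610108 every |λ(B_ω)| = ω−1, so ρ_SOR = 0.9610108.
For 10 digits: m = 10·ln10 / (−ln 0.9610108) = 23.0259/0.0397696 = 578.982; round up → m = 579.

m = 579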